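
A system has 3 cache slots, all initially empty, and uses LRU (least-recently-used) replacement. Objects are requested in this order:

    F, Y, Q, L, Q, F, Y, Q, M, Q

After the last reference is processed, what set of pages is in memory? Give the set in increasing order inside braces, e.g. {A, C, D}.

F → miss, frames {F}
Y → miss, frames {F,Y}
Q → miss, frames {F,Y,Q}
L → miss, evict F, frames {Y,Q,L}
Q → hit
F → miss, evict Y, frames {L,Q,F}
Y → miss, evict L, frames {Q,F,Y}
Q → hit
M → miss, evict F, frames {Y,Q,M}
Q → hit

{M, Q, Y}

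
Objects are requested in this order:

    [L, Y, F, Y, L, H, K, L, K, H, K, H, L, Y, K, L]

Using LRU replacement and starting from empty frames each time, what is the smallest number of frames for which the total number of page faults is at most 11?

3

f=1: 16 faults
f=2: 12 faults
f=3: 7 faults
f=4: 5 faults
f=5: 5 faults
Smallest f with faults ≤ 11 is 3.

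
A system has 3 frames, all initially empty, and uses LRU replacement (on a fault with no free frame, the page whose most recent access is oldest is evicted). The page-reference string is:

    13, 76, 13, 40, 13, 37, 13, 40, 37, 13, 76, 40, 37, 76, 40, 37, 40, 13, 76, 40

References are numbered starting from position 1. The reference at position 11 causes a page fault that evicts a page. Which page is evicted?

pos 1: 13 → miss, frames (13)
pos 2: 76 → miss, frames (13 76)
pos 3: 13 → hit
pos 4: 40 → miss, frames (76 13 40)
pos 5: 13 → hit
pos 6: 37 → miss, evict 76, frames (40 13 37)
pos 7: 13 → hit
pos 8: 40 → hit
pos 9: 37 → hit
pos 10: 13 → hit
pos 11: 76 → miss, evict 40, frames (37 13 76)
At position 11, page 40 is evicted.

40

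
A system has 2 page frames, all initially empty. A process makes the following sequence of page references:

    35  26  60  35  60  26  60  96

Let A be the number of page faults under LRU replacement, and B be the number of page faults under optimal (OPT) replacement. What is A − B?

Under LRU: F F F F . F . F → 6 faults.
Under OPT: F F F . . F . F → 5 faults.
A − B = 6 − 5 = 1.

1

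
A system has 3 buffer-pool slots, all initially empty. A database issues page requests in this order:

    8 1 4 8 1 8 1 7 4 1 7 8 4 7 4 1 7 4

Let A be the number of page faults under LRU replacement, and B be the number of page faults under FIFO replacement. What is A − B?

Under LRU: F F F . . . . F F . . F F . . F . . → 8 faults.
Under FIFO: F F F . . . . F . . . F . . . F . F → 7 faults.
A − B = 8 − 7 = 1.

1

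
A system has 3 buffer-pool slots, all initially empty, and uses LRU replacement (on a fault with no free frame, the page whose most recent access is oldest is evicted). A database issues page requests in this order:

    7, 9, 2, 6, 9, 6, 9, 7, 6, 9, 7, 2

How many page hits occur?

7 -> fault, frames [7]
9 -> fault, frames [7, 9]
2 -> fault, frames [7, 9, 2]
6 -> fault, evict 7, frames [9, 2, 6]
9 -> hit
6 -> hit
9 -> hit
7 -> fault, evict 2, frames [6, 9, 7]
6 -> hit
9 -> hit
7 -> hit
2 -> fault, evict 6, frames [9, 7, 2]
Hits: 6.

6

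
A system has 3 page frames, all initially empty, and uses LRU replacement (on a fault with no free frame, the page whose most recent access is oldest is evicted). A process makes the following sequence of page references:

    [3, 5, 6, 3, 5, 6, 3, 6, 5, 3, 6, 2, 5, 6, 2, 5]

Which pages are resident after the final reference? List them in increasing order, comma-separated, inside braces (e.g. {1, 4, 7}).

{2, 5, 6}

3 -> fault, frames (3)
5 -> fault, frames (3 5)
6 -> fault, frames (3 5 6)
3 -> hit
5 -> hit
6 -> hit
3 -> hit
6 -> hit
5 -> hit
3 -> hit
6 -> hit
2 -> fault, evict 5, frames (3 6 2)
5 -> fault, evict 3, frames (6 2 5)
6 -> hit
2 -> hit
5 -> hit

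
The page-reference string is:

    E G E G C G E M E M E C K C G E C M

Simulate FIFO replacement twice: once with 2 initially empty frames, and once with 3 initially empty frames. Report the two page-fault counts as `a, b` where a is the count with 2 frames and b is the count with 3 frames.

11, 10

2 frames: F F . . F . F F . . . F F . F F F F → 11 faults.
3 frames: F F . . F . . F F . . . F F F F . F → 10 faults.
10 < 11: adding a frame reduced faults, as is typical.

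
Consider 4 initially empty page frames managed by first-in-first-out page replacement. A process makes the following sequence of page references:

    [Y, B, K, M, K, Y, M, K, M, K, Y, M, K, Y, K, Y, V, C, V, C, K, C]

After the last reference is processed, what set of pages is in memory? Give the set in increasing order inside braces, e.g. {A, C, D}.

Y → miss, frames {Y}
B → miss, frames {Y,B}
K → miss, frames {Y,B,K}
M → miss, frames {Y,B,K,M}
K → hit
Y → hit
M → hit
K → hit
M → hit
K → hit
Y → hit
M → hit
K → hit
Y → hit
K → hit
Y → hit
V → miss, evict Y, frames {B,K,M,V}
C → miss, evict B, frames {K,M,V,C}
V → hit
C → hit
K → hit
C → hit

{C, K, M, V}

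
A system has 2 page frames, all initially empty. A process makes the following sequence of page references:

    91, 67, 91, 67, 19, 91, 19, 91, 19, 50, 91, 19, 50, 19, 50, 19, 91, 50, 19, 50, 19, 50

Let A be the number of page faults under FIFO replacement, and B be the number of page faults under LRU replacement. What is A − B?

-2

Under FIFO: F F . . F F . . . F . F . . . . F F F . . . → 9 faults.
Under LRU: F F . . F F . . . F F F F . . . F F F . . . → 11 faults.
A − B = 9 − 11 = -2.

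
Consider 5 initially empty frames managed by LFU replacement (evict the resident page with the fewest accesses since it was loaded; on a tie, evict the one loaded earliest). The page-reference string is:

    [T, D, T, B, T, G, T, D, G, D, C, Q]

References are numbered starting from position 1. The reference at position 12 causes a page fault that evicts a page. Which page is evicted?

pos 1: T: miss, frames [T]
pos 2: D: miss, frames [T, D]
pos 3: T: hit
pos 4: B: miss, frames [T, D, B]
pos 5: T: hit
pos 6: G: miss, frames [T, D, B, G]
pos 7: T: hit
pos 8: D: hit
pos 9: G: hit
pos 10: D: hit
pos 11: C: miss, frames [T, D, B, G, C]
pos 12: Q: miss, evict B, frames [T, D, G, C, Q]
At position 12, page B is evicted.

B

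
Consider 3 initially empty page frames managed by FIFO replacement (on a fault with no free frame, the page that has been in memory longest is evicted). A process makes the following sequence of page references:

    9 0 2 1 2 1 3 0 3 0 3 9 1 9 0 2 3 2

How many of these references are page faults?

10

9 -> fault, frames (9)
0 -> fault, frames (9 0)
2 -> fault, frames (9 0 2)
1 -> fault, evict 9, frames (0 2 1)
2 -> hit
1 -> hit
3 -> fault, evict 0, frames (2 1 3)
0 -> fault, evict 2, frames (1 3 0)
3 -> hit
0 -> hit
3 -> hit
9 -> fault, evict 1, frames (3 0 9)
1 -> fault, evict 3, frames (0 9 1)
9 -> hit
0 -> hit
2 -> fault, evict 0, frames (9 1 2)
3 -> fault, evict 9, frames (1 2 3)
2 -> hit
Page faults: 10.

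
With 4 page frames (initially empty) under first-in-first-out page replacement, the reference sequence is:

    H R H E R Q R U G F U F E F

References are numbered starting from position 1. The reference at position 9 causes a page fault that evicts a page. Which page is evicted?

pos 1: H -> fault, frames {H}
pos 2: R -> fault, frames {H,R}
pos 3: H -> hit
pos 4: E -> fault, frames {H,R,E}
pos 5: R -> hit
pos 6: Q -> fault, frames {H,R,E,Q}
pos 7: R -> hit
pos 8: U -> fault, evict H, frames {R,E,Q,U}
pos 9: G -> fault, evict R, frames {E,Q,U,G}
At position 9, page R is evicted.

R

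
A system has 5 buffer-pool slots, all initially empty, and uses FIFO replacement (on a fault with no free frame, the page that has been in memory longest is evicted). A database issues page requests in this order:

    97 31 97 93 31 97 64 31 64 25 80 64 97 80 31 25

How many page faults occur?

97: fault, frames [97]
31: fault, frames [97, 31]
97: hit
93: fault, frames [97, 31, 93]
31: hit
97: hit
64: fault, frames [97, 31, 93, 64]
31: hit
64: hit
25: fault, frames [97, 31, 93, 64, 25]
80: fault, evict 97, frames [31, 93, 64, 25, 80]
64: hit
97: fault, evict 31, frames [93, 64, 25, 80, 97]
80: hit
31: fault, evict 93, frames [64, 25, 80, 97, 31]
25: hit
Page faults: 8.

8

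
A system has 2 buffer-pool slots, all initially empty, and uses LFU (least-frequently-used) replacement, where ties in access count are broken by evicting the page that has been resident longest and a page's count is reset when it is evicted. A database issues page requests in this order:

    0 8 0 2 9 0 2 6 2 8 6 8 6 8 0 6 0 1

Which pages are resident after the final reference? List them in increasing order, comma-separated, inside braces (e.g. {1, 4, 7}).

{0, 1}

0: miss, frames [0]
8: miss, frames [0, 8]
0: hit
2: miss, evict 8, frames [0, 2]
9: miss, evict 2, frames [0, 9]
0: hit
2: miss, evict 9, frames [0, 2]
6: miss, evict 2, frames [0, 6]
2: miss, evict 6, frames [0, 2]
8: miss, evict 2, frames [0, 8]
6: miss, evict 8, frames [0, 6]
8: miss, evict 6, frames [0, 8]
6: miss, evict 8, frames [0, 6]
8: miss, evict 6, frames [0, 8]
0: hit
6: miss, evict 8, frames [0, 6]
0: hit
1: miss, evict 6, frames [0, 1]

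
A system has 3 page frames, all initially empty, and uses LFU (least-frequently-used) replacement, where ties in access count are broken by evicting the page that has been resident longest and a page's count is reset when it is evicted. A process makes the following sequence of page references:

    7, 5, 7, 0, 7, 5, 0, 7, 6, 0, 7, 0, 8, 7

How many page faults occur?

5

7: miss, frames {7}
5: miss, frames {7,5}
7: hit
0: miss, frames {7,5,0}
7: hit
5: hit
0: hit
7: hit
6: miss, evict 5, frames {7,0,6}
0: hit
7: hit
0: hit
8: miss, evict 6, frames {7,0,8}
7: hit
Page faults: 5.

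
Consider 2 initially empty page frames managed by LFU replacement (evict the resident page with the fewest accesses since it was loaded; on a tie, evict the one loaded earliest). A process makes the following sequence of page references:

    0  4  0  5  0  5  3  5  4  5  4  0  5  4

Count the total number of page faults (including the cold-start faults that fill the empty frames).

10

0 -> miss, frames [0]
4 -> miss, frames [0, 4]
0 -> hit
5 -> miss, evict 4, frames [0, 5]
0 -> hit
5 -> hit
3 -> miss, evict 5, frames [0, 3]
5 -> miss, evict 3, frames [0, 5]
4 -> miss, evict 5, frames [0, 4]
5 -> miss, evict 4, frames [0, 5]
4 -> miss, evict 5, frames [0, 4]
0 -> hit
5 -> miss, evict 4, frames [0, 5]
4 -> miss, evict 5, frames [0, 4]
Page faults: 10.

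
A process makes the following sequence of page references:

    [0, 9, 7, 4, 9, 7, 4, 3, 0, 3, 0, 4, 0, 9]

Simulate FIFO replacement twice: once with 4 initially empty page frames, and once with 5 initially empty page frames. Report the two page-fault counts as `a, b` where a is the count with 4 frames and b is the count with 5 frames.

4 frames: F F F F . . . F F . . . . F → 7 faults.
5 frames: F F F F . . . F . . . . . . → 5 faults.
5 < 7: adding a frame reduced faults, as is typical.

7, 5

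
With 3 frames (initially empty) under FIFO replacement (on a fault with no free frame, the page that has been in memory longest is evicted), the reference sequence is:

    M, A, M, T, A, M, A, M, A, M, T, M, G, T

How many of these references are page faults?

M: miss, frames {M}
A: miss, frames {M,A}
M: hit
T: miss, frames {M,A,T}
A: hit
M: hit
A: hit
M: hit
A: hit
M: hit
T: hit
M: hit
G: miss, evict M, frames {A,T,G}
T: hit
Page faults: 4.

4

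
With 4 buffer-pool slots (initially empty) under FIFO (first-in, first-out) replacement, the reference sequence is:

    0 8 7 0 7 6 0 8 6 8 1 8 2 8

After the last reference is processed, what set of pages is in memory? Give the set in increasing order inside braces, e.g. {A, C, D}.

{1, 2, 6, 8}

0 -> miss, frames [0]
8 -> miss, frames [0, 8]
7 -> miss, frames [0, 8, 7]
0 -> hit
7 -> hit
6 -> miss, frames [0, 8, 7, 6]
0 -> hit
8 -> hit
6 -> hit
8 -> hit
1 -> miss, evict 0, frames [8, 7, 6, 1]
8 -> hit
2 -> miss, evict 8, frames [7, 6, 1, 2]
8 -> miss, evict 7, frames [6, 1, 2, 8]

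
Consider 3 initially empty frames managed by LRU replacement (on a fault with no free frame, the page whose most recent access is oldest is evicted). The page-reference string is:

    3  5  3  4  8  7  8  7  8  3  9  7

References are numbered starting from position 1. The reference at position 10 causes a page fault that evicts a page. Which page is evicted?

pos 1: 3: miss, frames (3)
pos 2: 5: miss, frames (3 5)
pos 3: 3: hit
pos 4: 4: miss, frames (5 3 4)
pos 5: 8: miss, evict 5, frames (3 4 8)
pos 6: 7: miss, evict 3, frames (4 8 7)
pos 7: 8: hit
pos 8: 7: hit
pos 9: 8: hit
pos 10: 3: miss, evict 4, frames (7 8 3)
At position 10, page 4 is evicted.

4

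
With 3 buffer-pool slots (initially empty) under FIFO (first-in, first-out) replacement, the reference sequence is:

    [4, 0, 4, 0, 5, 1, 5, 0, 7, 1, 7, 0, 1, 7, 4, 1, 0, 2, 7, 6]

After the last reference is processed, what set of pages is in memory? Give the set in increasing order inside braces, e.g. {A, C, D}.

{2, 6, 7}

4 → miss, frames [4]
0 → miss, frames [4, 0]
4 → hit
0 → hit
5 → miss, frames [4, 0, 5]
1 → miss, evict 4, frames [0, 5, 1]
5 → hit
0 → hit
7 → miss, evict 0, frames [5, 1, 7]
1 → hit
7 → hit
0 → miss, evict 5, frames [1, 7, 0]
1 → hit
7 → hit
4 → miss, evict 1, frames [7, 0, 4]
1 → miss, evict 7, frames [0, 4, 1]
0 → hit
2 → miss, evict 0, frames [4, 1, 2]
7 → miss, evict 4, frames [1, 2, 7]
6 → miss, evict 1, frames [2, 7, 6]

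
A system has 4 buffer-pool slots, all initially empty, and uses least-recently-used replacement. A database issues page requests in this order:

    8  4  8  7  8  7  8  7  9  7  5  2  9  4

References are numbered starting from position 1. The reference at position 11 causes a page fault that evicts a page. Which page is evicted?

pos 1: 8 -> miss, frames {8}
pos 2: 4 -> miss, frames {8,4}
pos 3: 8 -> hit
pos 4: 7 -> miss, frames {4,8,7}
pos 5: 8 -> hit
pos 6: 7 -> hit
pos 7: 8 -> hit
pos 8: 7 -> hit
pos 9: 9 -> miss, frames {4,8,7,9}
pos 10: 7 -> hit
pos 11: 5 -> miss, evict 4, frames {8,9,7,5}
At position 11, page 4 is evicted.

4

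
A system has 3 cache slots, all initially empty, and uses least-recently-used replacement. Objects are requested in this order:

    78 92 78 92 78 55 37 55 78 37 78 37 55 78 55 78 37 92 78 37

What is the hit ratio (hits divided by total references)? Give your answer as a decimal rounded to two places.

0.75

78: fault, frames [78]
92: fault, frames [78, 92]
78: hit
92: hit
78: hit
55: fault, frames [92, 78, 55]
37: fault, evict 92, frames [78, 55, 37]
55: hit
78: hit
37: hit
78: hit
37: hit
55: hit
78: hit
55: hit
78: hit
37: hit
92: fault, evict 55, frames [78, 37, 92]
78: hit
37: hit
Hits: 15 of 20 references → 15/20 = 0.7500.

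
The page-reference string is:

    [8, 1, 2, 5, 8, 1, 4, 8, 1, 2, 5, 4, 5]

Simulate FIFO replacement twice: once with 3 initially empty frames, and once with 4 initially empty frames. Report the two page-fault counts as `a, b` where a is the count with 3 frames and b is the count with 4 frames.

9, 10

3 frames: F F F F F F F . . F F . . → 9 faults.
4 frames: F F F F . . F F F F F F . → 10 faults.
10 > 9: adding a frame increased faults — Belady's anomaly.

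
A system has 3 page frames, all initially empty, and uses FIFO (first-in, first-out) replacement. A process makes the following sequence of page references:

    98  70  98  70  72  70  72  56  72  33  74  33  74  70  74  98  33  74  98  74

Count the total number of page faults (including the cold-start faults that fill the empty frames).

98: miss, frames (98)
70: miss, frames (98 70)
98: hit
70: hit
72: miss, frames (98 70 72)
70: hit
72: hit
56: miss, evict 98, frames (70 72 56)
72: hit
33: miss, evict 70, frames (72 56 33)
74: miss, evict 72, frames (56 33 74)
33: hit
74: hit
70: miss, evict 56, frames (33 74 70)
74: hit
98: miss, evict 33, frames (74 70 98)
33: miss, evict 74, frames (70 98 33)
74: miss, evict 70, frames (98 33 74)
98: hit
74: hit
Page faults: 10.

10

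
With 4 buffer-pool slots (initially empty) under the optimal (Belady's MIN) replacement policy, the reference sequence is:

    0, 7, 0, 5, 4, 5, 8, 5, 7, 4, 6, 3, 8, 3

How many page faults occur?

7

0 → miss, frames [0]
7 → miss, frames [0, 7]
0 → hit
5 → miss, frames [0, 7, 5]
4 → miss, frames [0, 7, 5, 4]
5 → hit
8 → miss, evict 0, frames [7, 5, 4, 8]
5 → hit
7 → hit
4 → hit
6 → miss, evict 4, frames [7, 5, 8, 6]
3 → miss, evict 6, frames [7, 5, 8, 3]
8 → hit
3 → hit
Page faults: 7.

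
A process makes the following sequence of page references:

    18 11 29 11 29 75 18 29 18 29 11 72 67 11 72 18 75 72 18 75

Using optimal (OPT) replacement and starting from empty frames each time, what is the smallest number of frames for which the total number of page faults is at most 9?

3

f=1: 20 faults
f=2: 12 faults
f=3: 9 faults
f=4: 7 faults
f=5: 6 faults
f=6: 6 faults
Smallest f with faults ≤ 9 is 3.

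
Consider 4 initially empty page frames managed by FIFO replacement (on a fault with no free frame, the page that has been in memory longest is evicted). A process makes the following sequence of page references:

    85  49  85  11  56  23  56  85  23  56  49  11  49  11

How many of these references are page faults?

85: miss, frames [85]
49: miss, frames [85, 49]
85: hit
11: miss, frames [85, 49, 11]
56: miss, frames [85, 49, 11, 56]
23: miss, evict 85, frames [49, 11, 56, 23]
56: hit
85: miss, evict 49, frames [11, 56, 23, 85]
23: hit
56: hit
49: miss, evict 11, frames [56, 23, 85, 49]
11: miss, evict 56, frames [23, 85, 49, 11]
49: hit
11: hit
Page faults: 8.

8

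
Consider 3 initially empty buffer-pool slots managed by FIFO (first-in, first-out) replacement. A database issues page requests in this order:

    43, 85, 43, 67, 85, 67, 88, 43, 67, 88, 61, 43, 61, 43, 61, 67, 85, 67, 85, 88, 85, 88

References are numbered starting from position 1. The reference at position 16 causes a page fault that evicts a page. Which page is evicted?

88

pos 1: 43 → fault, frames {43}
pos 2: 85 → fault, frames {43,85}
pos 3: 43 → hit
pos 4: 67 → fault, frames {43,85,67}
pos 5: 85 → hit
pos 6: 67 → hit
pos 7: 88 → fault, evict 43, frames {85,67,88}
pos 8: 43 → fault, evict 85, frames {67,88,43}
pos 9: 67 → hit
pos 10: 88 → hit
pos 11: 61 → fault, evict 67, frames {88,43,61}
pos 12: 43 → hit
pos 13: 61 → hit
pos 14: 43 → hit
pos 15: 61 → hit
pos 16: 67 → fault, evict 88, frames {43,61,67}
At position 16, page 88 is evicted.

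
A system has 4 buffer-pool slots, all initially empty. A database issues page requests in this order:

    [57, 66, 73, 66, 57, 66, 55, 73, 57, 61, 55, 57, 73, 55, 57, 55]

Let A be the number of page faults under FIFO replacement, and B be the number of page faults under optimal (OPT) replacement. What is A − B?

1

Under FIFO: F F F . . . F . . F . F . . . . → 6 faults.
Under OPT: F F F . . . F . . F . . . . . . → 5 faults.
A − B = 6 − 5 = 1.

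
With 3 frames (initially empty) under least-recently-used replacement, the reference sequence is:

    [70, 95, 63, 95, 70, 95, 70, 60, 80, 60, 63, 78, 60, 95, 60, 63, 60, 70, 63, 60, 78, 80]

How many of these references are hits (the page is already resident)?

10

70: miss, frames [70]
95: miss, frames [70, 95]
63: miss, frames [70, 95, 63]
95: hit
70: hit
95: hit
70: hit
60: miss, evict 63, frames [95, 70, 60]
80: miss, evict 95, frames [70, 60, 80]
60: hit
63: miss, evict 70, frames [80, 60, 63]
78: miss, evict 80, frames [60, 63, 78]
60: hit
95: miss, evict 63, frames [78, 60, 95]
60: hit
63: miss, evict 78, frames [95, 60, 63]
60: hit
70: miss, evict 95, frames [63, 60, 70]
63: hit
60: hit
78: miss, evict 70, frames [63, 60, 78]
80: miss, evict 63, frames [60, 78, 80]
Hits: 10.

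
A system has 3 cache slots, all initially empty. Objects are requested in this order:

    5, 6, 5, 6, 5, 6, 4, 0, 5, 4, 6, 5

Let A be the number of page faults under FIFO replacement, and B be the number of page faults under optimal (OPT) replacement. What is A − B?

1

Under FIFO: F F . . . . F F F . F . → 6 faults.
Under OPT: F F . . . . F F . . F . → 5 faults.
A − B = 6 − 5 = 1.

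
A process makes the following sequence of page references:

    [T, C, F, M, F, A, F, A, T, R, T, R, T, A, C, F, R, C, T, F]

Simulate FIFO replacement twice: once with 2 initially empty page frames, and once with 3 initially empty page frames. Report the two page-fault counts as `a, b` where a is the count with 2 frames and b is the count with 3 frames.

2 frames: F F F F . F F . F F . . . F F F F F F F → 15 faults.
3 frames: F F F F . F . . F F . . . . F F . . F . → 10 faults.
10 < 15: adding a frame reduced faults, as is typical.

15, 10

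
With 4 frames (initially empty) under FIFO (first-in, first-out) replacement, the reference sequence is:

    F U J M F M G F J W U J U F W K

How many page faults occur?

F -> miss, frames {F}
U -> miss, frames {F,U}
J -> miss, frames {F,U,J}
M -> miss, frames {F,U,J,M}
F -> hit
M -> hit
G -> miss, evict F, frames {U,J,M,G}
F -> miss, evict U, frames {J,M,G,F}
J -> hit
W -> miss, evict J, frames {M,G,F,W}
U -> miss, evict M, frames {G,F,W,U}
J -> miss, evict G, frames {F,W,U,J}
U -> hit
F -> hit
W -> hit
K -> miss, evict F, frames {W,U,J,K}
Page faults: 10.

10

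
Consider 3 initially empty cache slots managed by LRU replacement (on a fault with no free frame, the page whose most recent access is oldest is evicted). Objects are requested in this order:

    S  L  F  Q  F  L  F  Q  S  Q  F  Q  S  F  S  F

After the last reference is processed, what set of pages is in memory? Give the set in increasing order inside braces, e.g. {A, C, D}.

S: fault, frames (S)
L: fault, frames (S L)
F: fault, frames (S L F)
Q: fault, evict S, frames (L F Q)
F: hit
L: hit
F: hit
Q: hit
S: fault, evict L, frames (F Q S)
Q: hit
F: hit
Q: hit
S: hit
F: hit
S: hit
F: hit

{F, Q, S}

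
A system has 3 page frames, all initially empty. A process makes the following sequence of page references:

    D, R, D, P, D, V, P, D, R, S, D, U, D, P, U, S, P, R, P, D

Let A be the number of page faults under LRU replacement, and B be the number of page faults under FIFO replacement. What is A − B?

Under LRU: F F . F . F . . F F . F . F . F . F . F → 11 faults.
Under FIFO: F F . F . F . F F F . F F F . F . F . F → 13 faults.
A − B = 11 − 13 = -2.

-2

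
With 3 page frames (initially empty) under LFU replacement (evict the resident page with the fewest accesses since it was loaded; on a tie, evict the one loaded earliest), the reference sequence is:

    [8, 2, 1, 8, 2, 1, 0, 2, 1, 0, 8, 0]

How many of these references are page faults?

8: miss, frames {8}
2: miss, frames {8,2}
1: miss, frames {8,2,1}
8: hit
2: hit
1: hit
0: miss, evict 8, frames {2,1,0}
2: hit
1: hit
0: hit
8: miss, evict 0, frames {2,1,8}
0: miss, evict 8, frames {2,1,0}
Page faults: 6.

6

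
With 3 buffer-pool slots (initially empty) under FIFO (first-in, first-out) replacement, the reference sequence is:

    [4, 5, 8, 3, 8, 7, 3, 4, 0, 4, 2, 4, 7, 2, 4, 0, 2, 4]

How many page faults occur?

4: miss, frames (4)
5: miss, frames (4 5)
8: miss, frames (4 5 8)
3: miss, evict 4, frames (5 8 3)
8: hit
7: miss, evict 5, frames (8 3 7)
3: hit
4: miss, evict 8, frames (3 7 4)
0: miss, evict 3, frames (7 4 0)
4: hit
2: miss, evict 7, frames (4 0 2)
4: hit
7: miss, evict 4, frames (0 2 7)
2: hit
4: miss, evict 0, frames (2 7 4)
0: miss, evict 2, frames (7 4 0)
2: miss, evict 7, frames (4 0 2)
4: hit
Page faults: 12.

12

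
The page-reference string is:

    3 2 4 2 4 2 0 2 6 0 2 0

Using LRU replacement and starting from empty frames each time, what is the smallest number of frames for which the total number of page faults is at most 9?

2

f=1: 12 faults
f=2: 7 faults
f=3: 5 faults
f=4: 5 faults
f=5: 5 faults
Smallest f with faults ≤ 9 is 2.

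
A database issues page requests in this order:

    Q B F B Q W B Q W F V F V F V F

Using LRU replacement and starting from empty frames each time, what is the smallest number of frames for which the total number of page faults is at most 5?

f=1: 16 faults
f=2: 10 faults
f=3: 6 faults
f=4: 5 faults
f=5: 5 faults
Smallest f with faults ≤ 5 is 4.

4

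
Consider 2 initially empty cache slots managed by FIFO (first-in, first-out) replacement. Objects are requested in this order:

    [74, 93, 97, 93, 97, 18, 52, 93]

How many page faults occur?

74 -> miss, frames {74}
93 -> miss, frames {74,93}
97 -> miss, evict 74, frames {93,97}
93 -> hit
97 -> hit
18 -> miss, evict 93, frames {97,18}
52 -> miss, evict 97, frames {18,52}
93 -> miss, evict 18, frames {52,93}
Page faults: 6.

6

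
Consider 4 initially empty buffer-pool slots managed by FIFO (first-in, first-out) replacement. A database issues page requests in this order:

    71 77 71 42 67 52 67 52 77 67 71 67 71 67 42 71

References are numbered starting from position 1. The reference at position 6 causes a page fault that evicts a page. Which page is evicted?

71

pos 1: 71: miss, frames {71}
pos 2: 77: miss, frames {71,77}
pos 3: 71: hit
pos 4: 42: miss, frames {71,77,42}
pos 5: 67: miss, frames {71,77,42,67}
pos 6: 52: miss, evict 71, frames {77,42,67,52}
At position 6, page 71 is evicted.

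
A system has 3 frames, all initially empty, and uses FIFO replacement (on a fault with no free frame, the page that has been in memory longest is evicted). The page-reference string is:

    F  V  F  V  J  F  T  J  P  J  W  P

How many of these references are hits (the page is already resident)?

F → miss, frames {F}
V → miss, frames {F,V}
F → hit
V → hit
J → miss, frames {F,V,J}
F → hit
T → miss, evict F, frames {V,J,T}
J → hit
P → miss, evict V, frames {J,T,P}
J → hit
W → miss, evict J, frames {T,P,W}
P → hit
Hits: 6.

6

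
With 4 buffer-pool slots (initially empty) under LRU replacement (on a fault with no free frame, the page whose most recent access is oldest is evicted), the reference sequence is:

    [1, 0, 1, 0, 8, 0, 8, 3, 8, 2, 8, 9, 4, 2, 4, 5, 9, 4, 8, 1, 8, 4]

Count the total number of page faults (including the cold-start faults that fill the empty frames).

10

1 → fault, frames [1]
0 → fault, frames [1, 0]
1 → hit
0 → hit
8 → fault, frames [1, 0, 8]
0 → hit
8 → hit
3 → fault, frames [1, 0, 8, 3]
8 → hit
2 → fault, evict 1, frames [0, 3, 8, 2]
8 → hit
9 → fault, evict 0, frames [3, 2, 8, 9]
4 → fault, evict 3, frames [2, 8, 9, 4]
2 → hit
4 → hit
5 → fault, evict 8, frames [9, 2, 4, 5]
9 → hit
4 → hit
8 → fault, evict 2, frames [5, 9, 4, 8]
1 → fault, evict 5, frames [9, 4, 8, 1]
8 → hit
4 → hit
Page faults: 10.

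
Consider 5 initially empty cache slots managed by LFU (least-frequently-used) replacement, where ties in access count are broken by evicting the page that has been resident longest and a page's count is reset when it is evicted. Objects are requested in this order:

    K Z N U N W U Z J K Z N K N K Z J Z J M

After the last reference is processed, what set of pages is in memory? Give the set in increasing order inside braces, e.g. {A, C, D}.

{J, K, M, N, Z}

K -> fault, frames {K}
Z -> fault, frames {K,Z}
N -> fault, frames {K,Z,N}
U -> fault, frames {K,Z,N,U}
N -> hit
W -> fault, frames {K,Z,N,U,W}
U -> hit
Z -> hit
J -> fault, evict K, frames {Z,N,U,W,J}
K -> fault, evict W, frames {Z,N,U,J,K}
Z -> hit
N -> hit
K -> hit
N -> hit
K -> hit
Z -> hit
J -> hit
Z -> hit
J -> hit
M -> fault, evict U, frames {Z,N,J,K,M}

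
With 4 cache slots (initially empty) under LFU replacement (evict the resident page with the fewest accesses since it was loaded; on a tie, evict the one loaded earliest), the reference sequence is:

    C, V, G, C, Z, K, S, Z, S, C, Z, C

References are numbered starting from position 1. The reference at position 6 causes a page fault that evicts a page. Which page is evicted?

pos 1: C -> miss, frames (C)
pos 2: V -> miss, frames (C V)
pos 3: G -> miss, frames (C V G)
pos 4: C -> hit
pos 5: Z -> miss, frames (C V G Z)
pos 6: K -> miss, evict V, frames (C G Z K)
At position 6, page V is evicted.

V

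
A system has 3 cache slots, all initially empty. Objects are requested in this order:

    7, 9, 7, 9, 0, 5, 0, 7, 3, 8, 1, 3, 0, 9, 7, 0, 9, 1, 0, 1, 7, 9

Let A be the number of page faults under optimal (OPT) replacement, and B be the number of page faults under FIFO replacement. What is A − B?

-3

Under OPT: F F . . F F . . F F F . . F F . . F . . . F → 11 faults.
Under FIFO: F F . . F F . F F F F . F F F . . F F . . F → 14 faults.
A − B = 11 − 14 = -3.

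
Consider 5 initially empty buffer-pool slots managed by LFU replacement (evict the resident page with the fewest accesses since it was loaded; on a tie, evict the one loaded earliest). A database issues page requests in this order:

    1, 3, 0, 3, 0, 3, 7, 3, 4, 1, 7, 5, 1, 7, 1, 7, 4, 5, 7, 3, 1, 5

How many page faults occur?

1 -> miss, frames [1]
3 -> miss, frames [1, 3]
0 -> miss, frames [1, 3, 0]
3 -> hit
0 -> hit
3 -> hit
7 -> miss, frames [1, 3, 0, 7]
3 -> hit
4 -> miss, frames [1, 3, 0, 7, 4]
1 -> hit
7 -> hit
5 -> miss, evict 4, frames [1, 3, 0, 7, 5]
1 -> hit
7 -> hit
1 -> hit
7 -> hit
4 -> miss, evict 5, frames [1, 3, 0, 7, 4]
5 -> miss, evict 4, frames [1, 3, 0, 7, 5]
7 -> hit
3 -> hit
1 -> hit
5 -> hit
Page faults: 8.

8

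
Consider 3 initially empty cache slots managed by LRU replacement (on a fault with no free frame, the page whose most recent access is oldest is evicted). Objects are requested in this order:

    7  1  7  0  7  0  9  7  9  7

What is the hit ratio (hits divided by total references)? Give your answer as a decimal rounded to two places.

7: fault, frames {7}
1: fault, frames {7,1}
7: hit
0: fault, frames {1,7,0}
7: hit
0: hit
9: fault, evict 1, frames {7,0,9}
7: hit
9: hit
7: hit
Hits: 6 of 10 references → 6/10 = 0.6000.

0.60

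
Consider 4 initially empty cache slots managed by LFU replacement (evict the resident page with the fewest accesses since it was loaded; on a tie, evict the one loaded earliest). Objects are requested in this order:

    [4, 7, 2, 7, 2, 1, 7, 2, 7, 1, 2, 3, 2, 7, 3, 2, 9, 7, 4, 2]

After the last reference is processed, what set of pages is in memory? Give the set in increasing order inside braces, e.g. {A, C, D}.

{2, 3, 4, 7}

4 → miss, frames {4}
7 → miss, frames {4,7}
2 → miss, frames {4,7,2}
7 → hit
2 → hit
1 → miss, frames {4,7,2,1}
7 → hit
2 → hit
7 → hit
1 → hit
2 → hit
3 → miss, evict 4, frames {7,2,1,3}
2 → hit
7 → hit
3 → hit
2 → hit
9 → miss, evict 1, frames {7,2,3,9}
7 → hit
4 → miss, evict 9, frames {7,2,3,4}
2 → hit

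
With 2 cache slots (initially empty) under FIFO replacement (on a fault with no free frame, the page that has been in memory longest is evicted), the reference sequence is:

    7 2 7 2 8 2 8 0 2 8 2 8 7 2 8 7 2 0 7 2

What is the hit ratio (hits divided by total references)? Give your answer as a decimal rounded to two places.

0.30

7 → miss, frames (7)
2 → miss, frames (7 2)
7 → hit
2 → hit
8 → miss, evict 7, frames (2 8)
2 → hit
8 → hit
0 → miss, evict 2, frames (8 0)
2 → miss, evict 8, frames (0 2)
8 → miss, evict 0, frames (2 8)
2 → hit
8 → hit
7 → miss, evict 2, frames (8 7)
2 → miss, evict 8, frames (7 2)
8 → miss, evict 7, frames (2 8)
7 → miss, evict 2, frames (8 7)
2 → miss, evict 8, frames (7 2)
0 → miss, evict 7, frames (2 0)
7 → miss, evict 2, frames (0 7)
2 → miss, evict 0, frames (7 2)
Hits: 6 of 20 references → 6/20 = 0.3000.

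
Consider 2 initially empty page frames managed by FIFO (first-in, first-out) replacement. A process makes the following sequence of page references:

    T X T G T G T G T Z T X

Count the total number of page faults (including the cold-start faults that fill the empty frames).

T: miss, frames [T]
X: miss, frames [T, X]
T: hit
G: miss, evict T, frames [X, G]
T: miss, evict X, frames [G, T]
G: hit
T: hit
G: hit
T: hit
Z: miss, evict G, frames [T, Z]
T: hit
X: miss, evict T, frames [Z, X]
Page faults: 6.

6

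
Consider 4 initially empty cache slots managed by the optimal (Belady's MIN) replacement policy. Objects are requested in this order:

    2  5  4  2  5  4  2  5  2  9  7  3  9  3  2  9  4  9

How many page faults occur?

6

2: miss, frames [2]
5: miss, frames [2, 5]
4: miss, frames [2, 5, 4]
2: hit
5: hit
4: hit
2: hit
5: hit
2: hit
9: miss, frames [2, 5, 4, 9]
7: miss, evict 5, frames [2, 4, 9, 7]
3: miss, evict 7, frames [2, 4, 9, 3]
9: hit
3: hit
2: hit
9: hit
4: hit
9: hit
Page faults: 6.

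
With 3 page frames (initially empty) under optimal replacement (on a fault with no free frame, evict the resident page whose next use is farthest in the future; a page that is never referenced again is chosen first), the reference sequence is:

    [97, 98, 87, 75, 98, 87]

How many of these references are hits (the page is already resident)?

97 → miss, frames [97]
98 → miss, frames [97, 98]
87 → miss, frames [97, 98, 87]
75 → miss, evict 97, frames [98, 87, 75]
98 → hit
87 → hit
Hits: 2.

2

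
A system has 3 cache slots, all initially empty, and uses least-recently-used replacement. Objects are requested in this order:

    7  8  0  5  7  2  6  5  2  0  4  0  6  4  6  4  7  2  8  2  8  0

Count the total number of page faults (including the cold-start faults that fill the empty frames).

7 → fault, frames [7]
8 → fault, frames [7, 8]
0 → fault, frames [7, 8, 0]
5 → fault, evict 7, frames [8, 0, 5]
7 → fault, evict 8, frames [0, 5, 7]
2 → fault, evict 0, frames [5, 7, 2]
6 → fault, evict 5, frames [7, 2, 6]
5 → fault, evict 7, frames [2, 6, 5]
2 → hit
0 → fault, evict 6, frames [5, 2, 0]
4 → fault, evict 5, frames [2, 0, 4]
0 → hit
6 → fault, evict 2, frames [4, 0, 6]
4 → hit
6 → hit
4 → hit
7 → fault, evict 0, frames [6, 4, 7]
2 → fault, evict 6, frames [4, 7, 2]
8 → fault, evict 4, frames [7, 2, 8]
2 → hit
8 → hit
0 → fault, evict 7, frames [2, 8, 0]
Page faults: 15.

15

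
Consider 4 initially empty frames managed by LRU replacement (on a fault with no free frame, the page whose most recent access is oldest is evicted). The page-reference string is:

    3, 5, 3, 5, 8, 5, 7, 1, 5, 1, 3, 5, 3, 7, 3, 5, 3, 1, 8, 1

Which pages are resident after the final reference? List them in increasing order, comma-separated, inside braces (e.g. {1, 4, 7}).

{1, 3, 5, 8}

3 → fault, frames [3]
5 → fault, frames [3, 5]
3 → hit
5 → hit
8 → fault, frames [3, 5, 8]
5 → hit
7 → fault, frames [3, 8, 5, 7]
1 → fault, evict 3, frames [8, 5, 7, 1]
5 → hit
1 → hit
3 → fault, evict 8, frames [7, 5, 1, 3]
5 → hit
3 → hit
7 → hit
3 → hit
5 → hit
3 → hit
1 → hit
8 → fault, evict 7, frames [5, 3, 1, 8]
1 → hit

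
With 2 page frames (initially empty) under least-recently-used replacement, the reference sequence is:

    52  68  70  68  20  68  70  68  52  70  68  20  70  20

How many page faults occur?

10

52 → miss, frames {52}
68 → miss, frames {52,68}
70 → miss, evict 52, frames {68,70}
68 → hit
20 → miss, evict 70, frames {68,20}
68 → hit
70 → miss, evict 20, frames {68,70}
68 → hit
52 → miss, evict 70, frames {68,52}
70 → miss, evict 68, frames {52,70}
68 → miss, evict 52, frames {70,68}
20 → miss, evict 70, frames {68,20}
70 → miss, evict 68, frames {20,70}
20 → hit
Page faults: 10.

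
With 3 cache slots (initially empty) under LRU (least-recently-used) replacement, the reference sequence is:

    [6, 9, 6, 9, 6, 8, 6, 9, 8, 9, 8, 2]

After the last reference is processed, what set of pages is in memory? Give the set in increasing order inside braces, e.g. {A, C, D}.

{2, 8, 9}

6 -> fault, frames (6)
9 -> fault, frames (6 9)
6 -> hit
9 -> hit
6 -> hit
8 -> fault, frames (9 6 8)
6 -> hit
9 -> hit
8 -> hit
9 -> hit
8 -> hit
2 -> fault, evict 6, frames (9 8 2)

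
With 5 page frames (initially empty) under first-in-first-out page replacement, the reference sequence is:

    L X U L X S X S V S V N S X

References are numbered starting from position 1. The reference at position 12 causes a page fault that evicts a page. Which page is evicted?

pos 1: L -> miss, frames [L]
pos 2: X -> miss, frames [L, X]
pos 3: U -> miss, frames [L, X, U]
pos 4: L -> hit
pos 5: X -> hit
pos 6: S -> miss, frames [L, X, U, S]
pos 7: X -> hit
pos 8: S -> hit
pos 9: V -> miss, frames [L, X, U, S, V]
pos 10: S -> hit
pos 11: V -> hit
pos 12: N -> miss, evict L, frames [X, U, S, V, N]
At position 12, page L is evicted.

L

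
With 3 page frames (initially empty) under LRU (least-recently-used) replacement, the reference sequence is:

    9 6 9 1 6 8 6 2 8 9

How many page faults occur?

9 -> fault, frames [9]
6 -> fault, frames [9, 6]
9 -> hit
1 -> fault, frames [6, 9, 1]
6 -> hit
8 -> fault, evict 9, frames [1, 6, 8]
6 -> hit
2 -> fault, evict 1, frames [8, 6, 2]
8 -> hit
9 -> fault, evict 6, frames [2, 8, 9]
Page faults: 6.

6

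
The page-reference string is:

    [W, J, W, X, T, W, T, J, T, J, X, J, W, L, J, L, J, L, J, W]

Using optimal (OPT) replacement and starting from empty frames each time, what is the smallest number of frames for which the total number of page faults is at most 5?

f=1: 20 faults
f=2: 9 faults
f=3: 6 faults
f=4: 5 faults
f=5: 5 faults
Smallest f with faults ≤ 5 is 4.

4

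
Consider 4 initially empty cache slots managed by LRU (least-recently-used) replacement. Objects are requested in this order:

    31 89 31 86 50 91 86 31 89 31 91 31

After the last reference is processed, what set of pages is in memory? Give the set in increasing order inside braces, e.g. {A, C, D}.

{31, 86, 89, 91}

31: miss, frames (31)
89: miss, frames (31 89)
31: hit
86: miss, frames (89 31 86)
50: miss, frames (89 31 86 50)
91: miss, evict 89, frames (31 86 50 91)
86: hit
31: hit
89: miss, evict 50, frames (91 86 31 89)
31: hit
91: hit
31: hit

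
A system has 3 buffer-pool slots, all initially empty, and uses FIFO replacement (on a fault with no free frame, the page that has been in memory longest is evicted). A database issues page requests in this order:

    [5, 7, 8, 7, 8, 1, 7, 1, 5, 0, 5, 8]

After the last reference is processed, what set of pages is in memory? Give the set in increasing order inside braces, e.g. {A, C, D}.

{0, 5, 8}

5 → fault, frames {5}
7 → fault, frames {5,7}
8 → fault, frames {5,7,8}
7 → hit
8 → hit
1 → fault, evict 5, frames {7,8,1}
7 → hit
1 → hit
5 → fault, evict 7, frames {8,1,5}
0 → fault, evict 8, frames {1,5,0}
5 → hit
8 → fault, evict 1, frames {5,0,8}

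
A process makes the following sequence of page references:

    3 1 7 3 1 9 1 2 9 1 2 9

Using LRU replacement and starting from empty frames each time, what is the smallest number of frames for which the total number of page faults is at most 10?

f=1: 12 faults
f=2: 11 faults
f=3: 5 faults
f=4: 5 faults
f=5: 5 faults
Smallest f with faults ≤ 10 is 3.

3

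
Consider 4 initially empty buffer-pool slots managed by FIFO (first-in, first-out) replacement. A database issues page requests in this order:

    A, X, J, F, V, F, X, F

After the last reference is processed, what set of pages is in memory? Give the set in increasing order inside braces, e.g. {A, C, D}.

{F, J, V, X}

A: fault, frames {A}
X: fault, frames {A,X}
J: fault, frames {A,X,J}
F: fault, frames {A,X,J,F}
V: fault, evict A, frames {X,J,F,V}
F: hit
X: hit
F: hit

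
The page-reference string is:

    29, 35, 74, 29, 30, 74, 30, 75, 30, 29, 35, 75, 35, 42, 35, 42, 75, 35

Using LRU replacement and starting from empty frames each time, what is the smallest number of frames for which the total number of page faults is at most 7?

4

f=1: 18 faults
f=2: 13 faults
f=3: 9 faults
f=4: 7 faults
f=5: 6 faults
f=6: 6 faults
Smallest f with faults ≤ 7 is 4.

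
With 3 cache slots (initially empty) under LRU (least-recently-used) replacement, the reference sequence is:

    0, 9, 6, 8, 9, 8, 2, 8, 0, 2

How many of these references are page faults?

0: fault, frames [0]
9: fault, frames [0, 9]
6: fault, frames [0, 9, 6]
8: fault, evict 0, frames [9, 6, 8]
9: hit
8: hit
2: fault, evict 6, frames [9, 8, 2]
8: hit
0: fault, evict 9, frames [2, 8, 0]
2: hit
Page faults: 6.

6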